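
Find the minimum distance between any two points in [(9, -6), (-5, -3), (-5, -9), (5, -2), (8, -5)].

Computing all pairwise distances among 5 points:

d((9, -6), (-5, -3)) = 14.3178
d((9, -6), (-5, -9)) = 14.3178
d((9, -6), (5, -2)) = 5.6569
d((9, -6), (8, -5)) = 1.4142 <-- minimum
d((-5, -3), (-5, -9)) = 6.0
d((-5, -3), (5, -2)) = 10.0499
d((-5, -3), (8, -5)) = 13.1529
d((-5, -9), (5, -2)) = 12.2066
d((-5, -9), (8, -5)) = 13.6015
d((5, -2), (8, -5)) = 4.2426

Closest pair: (9, -6) and (8, -5) with distance 1.4142

The closest pair is (9, -6) and (8, -5) with Euclidean distance 1.4142. For 5 points, brute-force pairwise comparison is shown above. For large n, the divide-and-conquer algorithm (sort by x, recurse on halves, check the dividing strip) achieves O(n log n).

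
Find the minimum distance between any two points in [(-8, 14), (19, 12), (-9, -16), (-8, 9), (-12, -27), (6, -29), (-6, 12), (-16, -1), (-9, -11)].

Computing all pairwise distances among 9 points:

d((-8, 14), (19, 12)) = 27.074
d((-8, 14), (-9, -16)) = 30.0167
d((-8, 14), (-8, 9)) = 5.0
d((-8, 14), (-12, -27)) = 41.1947
d((-8, 14), (6, -29)) = 45.2217
d((-8, 14), (-6, 12)) = 2.8284 <-- minimum
d((-8, 14), (-16, -1)) = 17.0
d((-8, 14), (-9, -11)) = 25.02
d((19, 12), (-9, -16)) = 39.598
d((19, 12), (-8, 9)) = 27.1662
d((19, 12), (-12, -27)) = 49.8197
d((19, 12), (6, -29)) = 43.0116
d((19, 12), (-6, 12)) = 25.0
d((19, 12), (-16, -1)) = 37.3363
d((19, 12), (-9, -11)) = 36.2353
d((-9, -16), (-8, 9)) = 25.02
d((-9, -16), (-12, -27)) = 11.4018
d((-9, -16), (6, -29)) = 19.8494
d((-9, -16), (-6, 12)) = 28.1603
d((-9, -16), (-16, -1)) = 16.5529
d((-9, -16), (-9, -11)) = 5.0
d((-8, 9), (-12, -27)) = 36.2215
d((-8, 9), (6, -29)) = 40.4969
d((-8, 9), (-6, 12)) = 3.6056
d((-8, 9), (-16, -1)) = 12.8062
d((-8, 9), (-9, -11)) = 20.025
d((-12, -27), (6, -29)) = 18.1108
d((-12, -27), (-6, 12)) = 39.4588
d((-12, -27), (-16, -1)) = 26.3059
d((-12, -27), (-9, -11)) = 16.2788
d((6, -29), (-6, 12)) = 42.72
d((6, -29), (-16, -1)) = 35.609
d((6, -29), (-9, -11)) = 23.4307
d((-6, 12), (-16, -1)) = 16.4012
d((-6, 12), (-9, -11)) = 23.1948
d((-16, -1), (-9, -11)) = 12.2066

Closest pair: (-8, 14) and (-6, 12) with distance 2.8284

The closest pair is (-8, 14) and (-6, 12) with Euclidean distance 2.8284. For 9 points, brute-force pairwise comparison is shown above. For large n, the divide-and-conquer algorithm (sort by x, recurse on halves, check the dividing strip) achieves O(n log n).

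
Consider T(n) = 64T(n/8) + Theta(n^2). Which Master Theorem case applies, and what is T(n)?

Master Theorem for T(n) = 64T(n/8) + O(n^2):

a = 64, b = 8, c = 2
log_b(a) = log_8(64) = 2.0000

Case 2: c = 2 = log_8(64) = 2.0000
T(n) = O(n^2 log n) = O(n^2 log n)

For T(n) = 64T(n/8) + O(n^2): log_8(64) = 2.0000. This is Case 2 of the Master Theorem (c = log_b(a), equal work at all levels), giving O(n^2 log n).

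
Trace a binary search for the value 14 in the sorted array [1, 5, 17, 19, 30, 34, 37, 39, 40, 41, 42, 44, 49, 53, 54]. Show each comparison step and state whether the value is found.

Binary search for 14 in [1, 5, 17, 19, 30, 34, 37, 39, 40, 41, 42, 44, 49, 53, 54]:

lo=0, hi=14, mid=7, arr[mid]=39 -> 39 > 14, search left half
lo=0, hi=6, mid=3, arr[mid]=19 -> 19 > 14, search left half
lo=0, hi=2, mid=1, arr[mid]=5 -> 5 < 14, search right half
lo=2, hi=2, mid=2, arr[mid]=17 -> 17 > 14, search left half
lo=2 > hi=1, target 14 not found

Binary search determines that 14 is not in the array after 4 comparisons. The search space was exhausted without finding the target.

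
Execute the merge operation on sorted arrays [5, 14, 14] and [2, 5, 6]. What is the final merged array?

Merging process:

Compare 5 vs 2: take 2 from right. Merged: [2]
Compare 5 vs 5: take 5 from left. Merged: [2, 5]
Compare 14 vs 5: take 5 from right. Merged: [2, 5, 5]
Compare 14 vs 6: take 6 from right. Merged: [2, 5, 5, 6]
Append remaining from left: [14, 14]. Merged: [2, 5, 5, 6, 14, 14]

Final merged array: [2, 5, 5, 6, 14, 14]
Total comparisons: 4

The merged array is [2, 5, 5, 6, 14, 14], requiring 4 comparisons. The merge step runs in O(n) time where n is the total number of elements.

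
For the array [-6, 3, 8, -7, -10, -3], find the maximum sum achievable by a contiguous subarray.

Using Kadane's algorithm on [-6, 3, 8, -7, -10, -3]:

Scanning through the array:
Position 1 (value 3): max_ending_here = 3, max_so_far = 3
Position 2 (value 8): max_ending_here = 11, max_so_far = 11
Position 3 (value -7): max_ending_here = 4, max_so_far = 11
Position 4 (value -10): max_ending_here = -6, max_so_far = 11
Position 5 (value -3): max_ending_here = -3, max_so_far = 11

Maximum subarray: [3, 8]
Maximum sum: 11

The maximum subarray is [3, 8] with sum 11. This subarray runs from index 1 to index 2.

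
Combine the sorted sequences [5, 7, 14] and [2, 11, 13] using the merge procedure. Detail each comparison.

Merging process:

Compare 5 vs 2: take 2 from right. Merged: [2]
Compare 5 vs 11: take 5 from left. Merged: [2, 5]
Compare 7 vs 11: take 7 from left. Merged: [2, 5, 7]
Compare 14 vs 11: take 11 from right. Merged: [2, 5, 7, 11]
Compare 14 vs 13: take 13 from right. Merged: [2, 5, 7, 11, 13]
Append remaining from left: [14]. Merged: [2, 5, 7, 11, 13, 14]

Final merged array: [2, 5, 7, 11, 13, 14]
Total comparisons: 5

The merged array is [2, 5, 7, 11, 13, 14], requiring 5 comparisons. The merge step runs in O(n) time where n is the total number of elements.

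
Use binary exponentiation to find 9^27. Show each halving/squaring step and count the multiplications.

Computing 9^27 by squaring (build up from 9^1; each line after the first costs one multiplication):

9^1 = 9
9^2 = (9^1)^2 = 9^2 = 81
9^3 = 9 * 9^2 = 9 * 81 = 729
9^6 = (9^3)^2 = 729^2 = 531441
9^12 = (9^6)^2 = 531441^2 = 282429536481
9^13 = 9 * 9^12 = 9 * 282429536481 = 2541865828329
9^26 = (9^13)^2 = 2541865828329^2 = 6461081889226673298932241
9^27 = 9 * 9^26 = 9 * 6461081889226673298932241 = 58149737003040059690390169

Result: 58149737003040059690390169
Multiplications needed: 7 (7 lines after 9^1)

9^27 = 58149737003040059690390169. Using exponentiation by squaring, this requires 7 multiplications. The key idea: if the exponent is even, square the half-power; if odd, multiply by the base once.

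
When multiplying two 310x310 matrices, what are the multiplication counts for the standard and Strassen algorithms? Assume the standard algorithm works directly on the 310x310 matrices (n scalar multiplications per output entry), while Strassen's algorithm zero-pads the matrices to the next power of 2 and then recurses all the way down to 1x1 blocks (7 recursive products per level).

Matrix multiplication for 310x310 matrices:

Strassen's algorithm requires power-of-2 dimensions. Pad 310x310 to 512x512 (next power of 2).

Standard algorithm: 310^3 = 29791000 multiplications
Strassen's algorithm: 7^(log2(512)) = 7^9 = 40353607 multiplications
Difference: 29791000 - 40353607 = -10562607 (Strassen uses MORE here due to padding overhead — for small or just-over-power-of-2 n, padding can outweigh the per-level savings)

Standard: 29791000 multiplications (310^3). Strassen: 40353607 multiplications (7^9, after padding to 512x512). Strassen reduces 8 recursive multiplications to 7 at each level.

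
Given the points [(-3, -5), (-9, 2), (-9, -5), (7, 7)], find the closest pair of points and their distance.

Computing all pairwise distances among 4 points:

d((-3, -5), (-9, 2)) = 9.2195
d((-3, -5), (-9, -5)) = 6.0 <-- minimum
d((-3, -5), (7, 7)) = 15.6205
d((-9, 2), (-9, -5)) = 7.0
d((-9, 2), (7, 7)) = 16.7631
d((-9, -5), (7, 7)) = 20.0

Closest pair: (-3, -5) and (-9, -5) with distance 6.0

The closest pair is (-3, -5) and (-9, -5) with Euclidean distance 6.0. For 4 points, brute-force pairwise comparison is shown above. For large n, the divide-and-conquer algorithm (sort by x, recurse on halves, check the dividing strip) achieves O(n log n).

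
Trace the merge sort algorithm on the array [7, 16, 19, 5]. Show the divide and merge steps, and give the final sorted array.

Merge sort trace:

Split: [7, 16, 19, 5] -> [7, 16] and [19, 5]
  Split: [7, 16] -> [7] and [16]
  Merge: [7] + [16] -> [7, 16]
  Split: [19, 5] -> [19] and [5]
  Merge: [19] + [5] -> [5, 19]
Merge: [7, 16] + [5, 19] -> [5, 7, 16, 19]

Final sorted array: [5, 7, 16, 19]

The merge sort proceeds by recursively splitting the array and merging sorted halves.
After all merges, the sorted array is [5, 7, 16, 19].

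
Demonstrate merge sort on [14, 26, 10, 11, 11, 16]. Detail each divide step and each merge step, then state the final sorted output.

Merge sort trace:

Split: [14, 26, 10, 11, 11, 16] -> [14, 26, 10] and [11, 11, 16]
  Split: [14, 26, 10] -> [14] and [26, 10]
    Split: [26, 10] -> [26] and [10]
    Merge: [26] + [10] -> [10, 26]
  Merge: [14] + [10, 26] -> [10, 14, 26]
  Split: [11, 11, 16] -> [11] and [11, 16]
    Split: [11, 16] -> [11] and [16]
    Merge: [11] + [16] -> [11, 16]
  Merge: [11] + [11, 16] -> [11, 11, 16]
Merge: [10, 14, 26] + [11, 11, 16] -> [10, 11, 11, 14, 16, 26]

Final sorted array: [10, 11, 11, 14, 16, 26]

The merge sort proceeds by recursively splitting the array and merging sorted halves.
After all merges, the sorted array is [10, 11, 11, 14, 16, 26].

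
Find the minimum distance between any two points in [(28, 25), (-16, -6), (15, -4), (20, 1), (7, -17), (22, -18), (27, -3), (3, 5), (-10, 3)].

Computing all pairwise distances among 9 points:

d((28, 25), (-16, -6)) = 53.8238
d((28, 25), (15, -4)) = 31.7805
d((28, 25), (20, 1)) = 25.2982
d((28, 25), (7, -17)) = 46.9574
d((28, 25), (22, -18)) = 43.4166
d((28, 25), (27, -3)) = 28.0179
d((28, 25), (3, 5)) = 32.0156
d((28, 25), (-10, 3)) = 43.909
d((-16, -6), (15, -4)) = 31.0644
d((-16, -6), (20, 1)) = 36.6742
d((-16, -6), (7, -17)) = 25.4951
d((-16, -6), (22, -18)) = 39.8497
d((-16, -6), (27, -3)) = 43.1045
d((-16, -6), (3, 5)) = 21.9545
d((-16, -6), (-10, 3)) = 10.8167
d((15, -4), (20, 1)) = 7.0711 <-- minimum
d((15, -4), (7, -17)) = 15.2643
d((15, -4), (22, -18)) = 15.6525
d((15, -4), (27, -3)) = 12.0416
d((15, -4), (3, 5)) = 15.0
d((15, -4), (-10, 3)) = 25.9615
d((20, 1), (7, -17)) = 22.2036
d((20, 1), (22, -18)) = 19.105
d((20, 1), (27, -3)) = 8.0623
d((20, 1), (3, 5)) = 17.4642
d((20, 1), (-10, 3)) = 30.0666
d((7, -17), (22, -18)) = 15.0333
d((7, -17), (27, -3)) = 24.4131
d((7, -17), (3, 5)) = 22.3607
d((7, -17), (-10, 3)) = 26.2488
d((22, -18), (27, -3)) = 15.8114
d((22, -18), (3, 5)) = 29.8329
d((22, -18), (-10, 3)) = 38.2753
d((27, -3), (3, 5)) = 25.2982
d((27, -3), (-10, 3)) = 37.4833
d((3, 5), (-10, 3)) = 13.1529

Closest pair: (15, -4) and (20, 1) with distance 7.0711

The closest pair is (15, -4) and (20, 1) with Euclidean distance 7.0711. For 9 points, brute-force pairwise comparison is shown above. For large n, the divide-and-conquer algorithm (sort by x, recurse on halves, check the dividing strip) achieves O(n log n).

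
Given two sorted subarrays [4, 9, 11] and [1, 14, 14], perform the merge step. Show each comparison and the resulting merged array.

Merging process:

Compare 4 vs 1: take 1 from right. Merged: [1]
Compare 4 vs 14: take 4 from left. Merged: [1, 4]
Compare 9 vs 14: take 9 from left. Merged: [1, 4, 9]
Compare 11 vs 14: take 11 from left. Merged: [1, 4, 9, 11]
Append remaining from right: [14, 14]. Merged: [1, 4, 9, 11, 14, 14]

Final merged array: [1, 4, 9, 11, 14, 14]
Total comparisons: 4

The merged array is [1, 4, 9, 11, 14, 14], requiring 4 comparisons. The merge step runs in O(n) time where n is the total number of elements.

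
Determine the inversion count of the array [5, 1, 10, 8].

Finding inversions in [5, 1, 10, 8]:

(0, 1): arr[0]=5 > arr[1]=1
(2, 3): arr[2]=10 > arr[3]=8

Total inversions: 2

The array has 2 inversion(s): (0,1), (2,3). Each pair (i,j) satisfies i < j and arr[i] > arr[j].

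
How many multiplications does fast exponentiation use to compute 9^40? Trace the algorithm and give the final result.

Computing 9^40 by squaring (build up from 9^1; each line after the first costs one multiplication):

9^1 = 9
9^2 = (9^1)^2 = 9^2 = 81
9^4 = (9^2)^2 = 81^2 = 6561
9^5 = 9 * 9^4 = 9 * 6561 = 59049
9^10 = (9^5)^2 = 59049^2 = 3486784401
9^20 = (9^10)^2 = 3486784401^2 = 12157665459056928801
9^40 = (9^20)^2 = 12157665459056928801^2 = 147808829414345923316083210206383297601

Result: 147808829414345923316083210206383297601
Multiplications needed: 6 (6 lines after 9^1)

9^40 = 147808829414345923316083210206383297601. Using exponentiation by squaring, this requires 6 multiplications. The key idea: if the exponent is even, square the half-power; if odd, multiply by the base once.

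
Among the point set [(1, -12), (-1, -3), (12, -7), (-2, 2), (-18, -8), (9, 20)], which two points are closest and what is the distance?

Computing all pairwise distances among 6 points:

d((1, -12), (-1, -3)) = 9.2195
d((1, -12), (12, -7)) = 12.083
d((1, -12), (-2, 2)) = 14.3178
d((1, -12), (-18, -8)) = 19.4165
d((1, -12), (9, 20)) = 32.9848
d((-1, -3), (12, -7)) = 13.6015
d((-1, -3), (-2, 2)) = 5.099 <-- minimum
d((-1, -3), (-18, -8)) = 17.72
d((-1, -3), (9, 20)) = 25.0799
d((12, -7), (-2, 2)) = 16.6433
d((12, -7), (-18, -8)) = 30.0167
d((12, -7), (9, 20)) = 27.1662
d((-2, 2), (-18, -8)) = 18.868
d((-2, 2), (9, 20)) = 21.095
d((-18, -8), (9, 20)) = 38.8973

Closest pair: (-1, -3) and (-2, 2) with distance 5.099

The closest pair is (-1, -3) and (-2, 2) with Euclidean distance 5.099. For 6 points, brute-force pairwise comparison is shown above. For large n, the divide-and-conquer algorithm (sort by x, recurse on halves, check the dividing strip) achieves O(n log n).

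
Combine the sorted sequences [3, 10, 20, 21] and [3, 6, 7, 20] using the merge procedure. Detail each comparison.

Merging process:

Compare 3 vs 3: take 3 from left. Merged: [3]
Compare 10 vs 3: take 3 from right. Merged: [3, 3]
Compare 10 vs 6: take 6 from right. Merged: [3, 3, 6]
Compare 10 vs 7: take 7 from right. Merged: [3, 3, 6, 7]
Compare 10 vs 20: take 10 from left. Merged: [3, 3, 6, 7, 10]
Compare 20 vs 20: take 20 from left. Merged: [3, 3, 6, 7, 10, 20]
Compare 21 vs 20: take 20 from right. Merged: [3, 3, 6, 7, 10, 20, 20]
Append remaining from left: [21]. Merged: [3, 3, 6, 7, 10, 20, 20, 21]

Final merged array: [3, 3, 6, 7, 10, 20, 20, 21]
Total comparisons: 7

The merged array is [3, 3, 6, 7, 10, 20, 20, 21], requiring 7 comparisons. The merge step runs in O(n) time where n is the total number of elements.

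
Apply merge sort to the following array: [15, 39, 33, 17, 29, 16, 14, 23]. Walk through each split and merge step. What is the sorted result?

Merge sort trace:

Split: [15, 39, 33, 17, 29, 16, 14, 23] -> [15, 39, 33, 17] and [29, 16, 14, 23]
  Split: [15, 39, 33, 17] -> [15, 39] and [33, 17]
    Split: [15, 39] -> [15] and [39]
    Merge: [15] + [39] -> [15, 39]
    Split: [33, 17] -> [33] and [17]
    Merge: [33] + [17] -> [17, 33]
  Merge: [15, 39] + [17, 33] -> [15, 17, 33, 39]
  Split: [29, 16, 14, 23] -> [29, 16] and [14, 23]
    Split: [29, 16] -> [29] and [16]
    Merge: [29] + [16] -> [16, 29]
    Split: [14, 23] -> [14] and [23]
    Merge: [14] + [23] -> [14, 23]
  Merge: [16, 29] + [14, 23] -> [14, 16, 23, 29]
Merge: [15, 17, 33, 39] + [14, 16, 23, 29] -> [14, 15, 16, 17, 23, 29, 33, 39]

Final sorted array: [14, 15, 16, 17, 23, 29, 33, 39]

The merge sort proceeds by recursively splitting the array and merging sorted halves.
After all merges, the sorted array is [14, 15, 16, 17, 23, 29, 33, 39].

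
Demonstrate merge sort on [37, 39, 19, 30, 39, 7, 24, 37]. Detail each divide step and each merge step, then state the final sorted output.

Merge sort trace:

Split: [37, 39, 19, 30, 39, 7, 24, 37] -> [37, 39, 19, 30] and [39, 7, 24, 37]
  Split: [37, 39, 19, 30] -> [37, 39] and [19, 30]
    Split: [37, 39] -> [37] and [39]
    Merge: [37] + [39] -> [37, 39]
    Split: [19, 30] -> [19] and [30]
    Merge: [19] + [30] -> [19, 30]
  Merge: [37, 39] + [19, 30] -> [19, 30, 37, 39]
  Split: [39, 7, 24, 37] -> [39, 7] and [24, 37]
    Split: [39, 7] -> [39] and [7]
    Merge: [39] + [7] -> [7, 39]
    Split: [24, 37] -> [24] and [37]
    Merge: [24] + [37] -> [24, 37]
  Merge: [7, 39] + [24, 37] -> [7, 24, 37, 39]
Merge: [19, 30, 37, 39] + [7, 24, 37, 39] -> [7, 19, 24, 30, 37, 37, 39, 39]

Final sorted array: [7, 19, 24, 30, 37, 37, 39, 39]

The merge sort proceeds by recursively splitting the array and merging sorted halves.
After all merges, the sorted array is [7, 19, 24, 30, 37, 37, 39, 39].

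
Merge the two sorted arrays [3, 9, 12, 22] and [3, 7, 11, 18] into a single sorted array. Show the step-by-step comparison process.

Merging process:

Compare 3 vs 3: take 3 from left. Merged: [3]
Compare 9 vs 3: take 3 from right. Merged: [3, 3]
Compare 9 vs 7: take 7 from right. Merged: [3, 3, 7]
Compare 9 vs 11: take 9 from left. Merged: [3, 3, 7, 9]
Compare 12 vs 11: take 11 from right. Merged: [3, 3, 7, 9, 11]
Compare 12 vs 18: take 12 from left. Merged: [3, 3, 7, 9, 11, 12]
Compare 22 vs 18: take 18 from right. Merged: [3, 3, 7, 9, 11, 12, 18]
Append remaining from left: [22]. Merged: [3, 3, 7, 9, 11, 12, 18, 22]

Final merged array: [3, 3, 7, 9, 11, 12, 18, 22]
Total comparisons: 7

The merged array is [3, 3, 7, 9, 11, 12, 18, 22], requiring 7 comparisons. The merge step runs in O(n) time where n is the total number of elements.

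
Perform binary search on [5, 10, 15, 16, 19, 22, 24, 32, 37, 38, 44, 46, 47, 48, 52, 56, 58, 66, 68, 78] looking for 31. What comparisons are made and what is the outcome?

Binary search for 31 in [5, 10, 15, 16, 19, 22, 24, 32, 37, 38, 44, 46, 47, 48, 52, 56, 58, 66, 68, 78]:

lo=0, hi=19, mid=9, arr[mid]=38 -> 38 > 31, search left half
lo=0, hi=8, mid=4, arr[mid]=19 -> 19 < 31, search right half
lo=5, hi=8, mid=6, arr[mid]=24 -> 24 < 31, search right half
lo=7, hi=8, mid=7, arr[mid]=32 -> 32 > 31, search left half
lo=7 > hi=6, target 31 not found

Binary search determines that 31 is not in the array after 4 comparisons. The search space was exhausted without finding the target.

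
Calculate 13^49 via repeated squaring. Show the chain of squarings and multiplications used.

Computing 13^49 by squaring (build up from 13^1; each line after the first costs one multiplication):

13^1 = 13
13^2 = (13^1)^2 = 13^2 = 169
13^3 = 13 * 13^2 = 13 * 169 = 2197
13^6 = (13^3)^2 = 2197^2 = 4826809
13^12 = (13^6)^2 = 4826809^2 = 23298085122481
13^24 = (13^12)^2 = 23298085122481^2 = 542800770374370512771595361
13^48 = (13^24)^2 = 542800770374370512771595361^2 = 294632676319010105335586872991323185304149065116720321
13^49 = 13 * 13^48 = 13 * 294632676319010105335586872991323185304149065116720321 = 3830224792147131369362629348887201408953937846517364173

Result: 3830224792147131369362629348887201408953937846517364173
Multiplications needed: 7 (7 lines after 13^1)

13^49 = 3830224792147131369362629348887201408953937846517364173. Using exponentiation by squaring, this requires 7 multiplications. The key idea: if the exponent is even, square the half-power; if odd, multiply by the base once.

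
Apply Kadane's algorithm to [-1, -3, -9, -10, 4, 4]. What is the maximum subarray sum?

Using Kadane's algorithm on [-1, -3, -9, -10, 4, 4]:

Scanning through the array:
Position 1 (value -3): max_ending_here = -3, max_so_far = -1
Position 2 (value -9): max_ending_here = -9, max_so_far = -1
Position 3 (value -10): max_ending_here = -10, max_so_far = -1
Position 4 (value 4): max_ending_here = 4, max_so_far = 4
Position 5 (value 4): max_ending_here = 8, max_so_far = 8

Maximum subarray: [4, 4]
Maximum sum: 8

The maximum subarray is [4, 4] with sum 8. This subarray runs from index 4 to index 5.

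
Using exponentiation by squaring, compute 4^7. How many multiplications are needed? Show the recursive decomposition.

Computing 4^7 by squaring (build up from 4^1; each line after the first costs one multiplication):

4^1 = 4
4^2 = (4^1)^2 = 4^2 = 16
4^3 = 4 * 4^2 = 4 * 16 = 64
4^6 = (4^3)^2 = 64^2 = 4096
4^7 = 4 * 4^6 = 4 * 4096 = 16384

Result: 16384
Multiplications needed: 4 (4 lines after 4^1)

4^7 = 16384. Using exponentiation by squaring, this requires 4 multiplications. The key idea: if the exponent is even, square the half-power; if odd, multiply by the base once.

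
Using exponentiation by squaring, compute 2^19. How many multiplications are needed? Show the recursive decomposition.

Computing 2^19 by squaring (build up from 2^1; each line after the first costs one multiplication):

2^1 = 2
2^2 = (2^1)^2 = 2^2 = 4
2^4 = (2^2)^2 = 4^2 = 16
2^8 = (2^4)^2 = 16^2 = 256
2^9 = 2 * 2^8 = 2 * 256 = 512
2^18 = (2^9)^2 = 512^2 = 262144
2^19 = 2 * 2^18 = 2 * 262144 = 524288

Result: 524288
Multiplications needed: 6 (6 lines after 2^1)

2^19 = 524288. Using exponentiation by squaring, this requires 6 multiplications. The key idea: if the exponent is even, square the half-power; if odd, multiply by the base once.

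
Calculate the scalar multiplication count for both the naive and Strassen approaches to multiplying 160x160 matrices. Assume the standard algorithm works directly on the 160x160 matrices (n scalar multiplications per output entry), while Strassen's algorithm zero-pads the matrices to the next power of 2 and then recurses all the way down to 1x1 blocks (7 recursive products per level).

Matrix multiplication for 160x160 matrices:

Strassen's algorithm requires power-of-2 dimensions. Pad 160x160 to 256x256 (next power of 2).

Standard algorithm: 160^3 = 4096000 multiplications
Strassen's algorithm: 7^(log2(256)) = 7^8 = 5764801 multiplications
Difference: 4096000 - 5764801 = -1668801 (Strassen uses MORE here due to padding overhead — for small or just-over-power-of-2 n, padding can outweigh the per-level savings)

Standard: 4096000 multiplications (160^3). Strassen: 5764801 multiplications (7^8, after padding to 256x256). Strassen reduces 8 recursive multiplications to 7 at each level.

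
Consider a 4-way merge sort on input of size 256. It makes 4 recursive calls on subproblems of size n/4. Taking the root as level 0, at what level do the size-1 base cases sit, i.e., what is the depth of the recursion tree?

For divide and conquer with division factor 4:

Problem sizes at each level:
Level 0: 256
Level 1: 64
Level 2: 16
Level 3: 4
Level 4: 1

The root is level 0 and the size-1 base case is level 4 (the tree spans levels 0 through 4, i.e. 5 levels counting the root), so the depth is the number of divisions: log_4(256) = 4

The recursion tree depth is log_4(256) = 4. At each level, the problem size is divided by 4, so it takes 4 divisions to reduce to a base case of size 1. The algorithm makes 4 recursive calls at each level.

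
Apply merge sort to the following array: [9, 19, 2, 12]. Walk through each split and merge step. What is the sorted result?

Merge sort trace:

Split: [9, 19, 2, 12] -> [9, 19] and [2, 12]
  Split: [9, 19] -> [9] and [19]
  Merge: [9] + [19] -> [9, 19]
  Split: [2, 12] -> [2] and [12]
  Merge: [2] + [12] -> [2, 12]
Merge: [9, 19] + [2, 12] -> [2, 9, 12, 19]

Final sorted array: [2, 9, 12, 19]

The merge sort proceeds by recursively splitting the array and merging sorted halves.
After all merges, the sorted array is [2, 9, 12, 19].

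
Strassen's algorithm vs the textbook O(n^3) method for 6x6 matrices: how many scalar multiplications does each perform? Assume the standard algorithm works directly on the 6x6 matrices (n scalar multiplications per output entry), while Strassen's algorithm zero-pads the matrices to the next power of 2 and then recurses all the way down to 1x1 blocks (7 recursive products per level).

Matrix multiplication for 6x6 matrices:

Strassen's algorithm requires power-of-2 dimensions. Pad 6x6 to 8x8 (next power of 2).

Standard algorithm: 6^3 = 216 multiplications
Strassen's algorithm: 7^(log2(8)) = 7^3 = 343 multiplications
Difference: 216 - 343 = -127 (Strassen uses MORE here due to padding overhead — for small or just-over-power-of-2 n, padding can outweigh the per-level savings)

Standard: 216 multiplications (6^3). Strassen: 343 multiplications (7^3, after padding to 8x8). Strassen reduces 8 recursive multiplications to 7 at each level.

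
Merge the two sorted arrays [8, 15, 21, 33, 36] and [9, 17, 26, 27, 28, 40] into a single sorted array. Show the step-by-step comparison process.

Merging process:

Compare 8 vs 9: take 8 from left. Merged: [8]
Compare 15 vs 9: take 9 from right. Merged: [8, 9]
Compare 15 vs 17: take 15 from left. Merged: [8, 9, 15]
Compare 21 vs 17: take 17 from right. Merged: [8, 9, 15, 17]
Compare 21 vs 26: take 21 from left. Merged: [8, 9, 15, 17, 21]
Compare 33 vs 26: take 26 from right. Merged: [8, 9, 15, 17, 21, 26]
Compare 33 vs 27: take 27 from right. Merged: [8, 9, 15, 17, 21, 26, 27]
Compare 33 vs 28: take 28 from right. Merged: [8, 9, 15, 17, 21, 26, 27, 28]
Compare 33 vs 40: take 33 from left. Merged: [8, 9, 15, 17, 21, 26, 27, 28, 33]
Compare 36 vs 40: take 36 from left. Merged: [8, 9, 15, 17, 21, 26, 27, 28, 33, 36]
Append remaining from right: [40]. Merged: [8, 9, 15, 17, 21, 26, 27, 28, 33, 36, 40]

Final merged array: [8, 9, 15, 17, 21, 26, 27, 28, 33, 36, 40]
Total comparisons: 10

The merged array is [8, 9, 15, 17, 21, 26, 27, 28, 33, 36, 40], requiring 10 comparisons. The merge step runs in O(n) time where n is the total number of elements.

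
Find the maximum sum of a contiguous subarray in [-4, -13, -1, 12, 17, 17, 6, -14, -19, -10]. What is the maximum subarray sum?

Using Kadane's algorithm on [-4, -13, -1, 12, 17, 17, 6, -14, -19, -10]:

Scanning through the array:
Position 1 (value -13): max_ending_here = -13, max_so_far = -4
Position 2 (value -1): max_ending_here = -1, max_so_far = -1
Position 3 (value 12): max_ending_here = 12, max_so_far = 12
Position 4 (value 17): max_ending_here = 29, max_so_far = 29
Position 5 (value 17): max_ending_here = 46, max_so_far = 46
Position 6 (value 6): max_ending_here = 52, max_so_far = 52
Position 7 (value -14): max_ending_here = 38, max_so_far = 52
Position 8 (value -19): max_ending_here = 19, max_so_far = 52
Position 9 (value -10): max_ending_here = 9, max_so_far = 52

Maximum subarray: [12, 17, 17, 6]
Maximum sum: 52

The maximum subarray is [12, 17, 17, 6] with sum 52. This subarray runs from index 3 to index 6.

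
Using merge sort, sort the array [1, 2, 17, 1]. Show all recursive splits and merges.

Merge sort trace:

Split: [1, 2, 17, 1] -> [1, 2] and [17, 1]
  Split: [1, 2] -> [1] and [2]
  Merge: [1] + [2] -> [1, 2]
  Split: [17, 1] -> [17] and [1]
  Merge: [17] + [1] -> [1, 17]
Merge: [1, 2] + [1, 17] -> [1, 1, 2, 17]

Final sorted array: [1, 1, 2, 17]

The merge sort proceeds by recursively splitting the array and merging sorted halves.
After all merges, the sorted array is [1, 1, 2, 17].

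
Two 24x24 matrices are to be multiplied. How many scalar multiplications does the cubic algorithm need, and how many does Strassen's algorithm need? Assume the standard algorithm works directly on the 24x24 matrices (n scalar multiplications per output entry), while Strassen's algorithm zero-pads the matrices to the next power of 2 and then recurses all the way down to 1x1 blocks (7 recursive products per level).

Matrix multiplication for 24x24 matrices:

Strassen's algorithm requires power-of-2 dimensions. Pad 24x24 to 32x32 (next power of 2).

Standard algorithm: 24^3 = 13824 multiplications
Strassen's algorithm: 7^(log2(32)) = 7^5 = 16807 multiplications
Difference: 13824 - 16807 = -2983 (Strassen uses MORE here due to padding overhead — for small or just-over-power-of-2 n, padding can outweigh the per-level savings)

Standard: 13824 multiplications (24^3). Strassen: 16807 multiplications (7^5, after padding to 32x32). Strassen reduces 8 recursive multiplications to 7 at each level.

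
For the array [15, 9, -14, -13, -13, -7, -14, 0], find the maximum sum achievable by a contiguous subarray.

Using Kadane's algorithm on [15, 9, -14, -13, -13, -7, -14, 0]:

Scanning through the array:
Position 1 (value 9): max_ending_here = 24, max_so_far = 24
Position 2 (value -14): max_ending_here = 10, max_so_far = 24
Position 3 (value -13): max_ending_here = -3, max_so_far = 24
Position 4 (value -13): max_ending_here = -13, max_so_far = 24
Position 5 (value -7): max_ending_here = -7, max_so_far = 24
Position 6 (value -14): max_ending_here = -14, max_so_far = 24
Position 7 (value 0): max_ending_here = 0, max_so_far = 24

Maximum subarray: [15, 9]
Maximum sum: 24

The maximum subarray is [15, 9] with sum 24. This subarray runs from index 0 to index 1.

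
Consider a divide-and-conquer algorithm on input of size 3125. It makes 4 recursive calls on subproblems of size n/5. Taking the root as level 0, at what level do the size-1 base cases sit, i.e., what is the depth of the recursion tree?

For divide and conquer with division factor 5:

Problem sizes at each level:
Level 0: 3125
Level 1: 625
Level 2: 125
Level 3: 25
Level 4: 5
Level 5: 1

The root is level 0 and the size-1 base case is level 5 (the tree spans levels 0 through 5, i.e. 6 levels counting the root), so the depth is the number of divisions: log_5(3125) = 5

The recursion tree depth is log_5(3125) = 5. At each level, the problem size is divided by 5, so it takes 5 divisions to reduce to a base case of size 1. The algorithm makes 4 recursive calls at each level.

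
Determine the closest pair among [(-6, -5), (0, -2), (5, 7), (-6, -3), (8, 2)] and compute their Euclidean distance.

Computing all pairwise distances among 5 points:

d((-6, -5), (0, -2)) = 6.7082
d((-6, -5), (5, 7)) = 16.2788
d((-6, -5), (-6, -3)) = 2.0 <-- minimum
d((-6, -5), (8, 2)) = 15.6525
d((0, -2), (5, 7)) = 10.2956
d((0, -2), (-6, -3)) = 6.0828
d((0, -2), (8, 2)) = 8.9443
d((5, 7), (-6, -3)) = 14.8661
d((5, 7), (8, 2)) = 5.831
d((-6, -3), (8, 2)) = 14.8661

Closest pair: (-6, -5) and (-6, -3) with distance 2.0

The closest pair is (-6, -5) and (-6, -3) with Euclidean distance 2.0. For 5 points, brute-force pairwise comparison is shown above. For large n, the divide-and-conquer algorithm (sort by x, recurse on halves, check the dividing strip) achieves O(n log n).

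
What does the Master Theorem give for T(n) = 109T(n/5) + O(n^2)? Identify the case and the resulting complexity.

Master Theorem for T(n) = 109T(n/5) + O(n^2):

a = 109, b = 5, c = 2
log_b(a) = log_5(109) = 2.9149

Case 1: c = 2 < log_5(109) = 2.9149
T(n) = O(n^(log_5 109))

For T(n) = 109T(n/5) + O(n^2): log_5(109) = 2.9149. This is Case 1 of the Master Theorem (c < log_b(a), work dominated by leaves), giving O(n^(log_5 109)).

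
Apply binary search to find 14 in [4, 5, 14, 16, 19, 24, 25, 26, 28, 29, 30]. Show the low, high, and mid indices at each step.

Binary search for 14 in [4, 5, 14, 16, 19, 24, 25, 26, 28, 29, 30]:

lo=0, hi=10, mid=5, arr[mid]=24 -> 24 > 14, search left half
lo=0, hi=4, mid=2, arr[mid]=14 -> Found target at index 2!

Binary search finds 14 at index 2 after 2 comparisons. The search repeatedly halves the search space by comparing with the middle element.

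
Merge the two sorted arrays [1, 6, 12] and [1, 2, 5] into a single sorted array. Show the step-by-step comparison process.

Merging process:

Compare 1 vs 1: take 1 from left. Merged: [1]
Compare 6 vs 1: take 1 from right. Merged: [1, 1]
Compare 6 vs 2: take 2 from right. Merged: [1, 1, 2]
Compare 6 vs 5: take 5 from right. Merged: [1, 1, 2, 5]
Append remaining from left: [6, 12]. Merged: [1, 1, 2, 5, 6, 12]

Final merged array: [1, 1, 2, 5, 6, 12]
Total comparisons: 4

The merged array is [1, 1, 2, 5, 6, 12], requiring 4 comparisons. The merge step runs in O(n) time where n is the total number of elements.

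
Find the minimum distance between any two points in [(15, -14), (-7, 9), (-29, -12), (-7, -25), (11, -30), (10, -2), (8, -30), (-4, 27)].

Computing all pairwise distances among 8 points:

d((15, -14), (-7, 9)) = 31.8277
d((15, -14), (-29, -12)) = 44.0454
d((15, -14), (-7, -25)) = 24.5967
d((15, -14), (11, -30)) = 16.4924
d((15, -14), (10, -2)) = 13.0
d((15, -14), (8, -30)) = 17.4642
d((15, -14), (-4, 27)) = 45.1885
d((-7, 9), (-29, -12)) = 30.4138
d((-7, 9), (-7, -25)) = 34.0
d((-7, 9), (11, -30)) = 42.9535
d((-7, 9), (10, -2)) = 20.2485
d((-7, 9), (8, -30)) = 41.7852
d((-7, 9), (-4, 27)) = 18.2483
d((-29, -12), (-7, -25)) = 25.5539
d((-29, -12), (11, -30)) = 43.8634
d((-29, -12), (10, -2)) = 40.2616
d((-29, -12), (8, -30)) = 41.1461
d((-29, -12), (-4, 27)) = 46.3249
d((-7, -25), (11, -30)) = 18.6815
d((-7, -25), (10, -2)) = 28.6007
d((-7, -25), (8, -30)) = 15.8114
d((-7, -25), (-4, 27)) = 52.0865
d((11, -30), (10, -2)) = 28.0179
d((11, -30), (8, -30)) = 3.0 <-- minimum
d((11, -30), (-4, 27)) = 58.9406
d((10, -2), (8, -30)) = 28.0713
d((10, -2), (-4, 27)) = 32.2025
d((8, -30), (-4, 27)) = 58.2495

Closest pair: (11, -30) and (8, -30) with distance 3.0

The closest pair is (11, -30) and (8, -30) with Euclidean distance 3.0. For 8 points, brute-force pairwise comparison is shown above. For large n, the divide-and-conquer algorithm (sort by x, recurse on halves, check the dividing strip) achieves O(n log n).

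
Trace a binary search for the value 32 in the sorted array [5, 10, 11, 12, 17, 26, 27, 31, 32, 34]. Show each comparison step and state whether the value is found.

Binary search for 32 in [5, 10, 11, 12, 17, 26, 27, 31, 32, 34]:

lo=0, hi=9, mid=4, arr[mid]=17 -> 17 < 32, search right half
lo=5, hi=9, mid=7, arr[mid]=31 -> 31 < 32, search right half
lo=8, hi=9, mid=8, arr[mid]=32 -> Found target at index 8!

Binary search finds 32 at index 8 after 3 comparisons. The search repeatedly halves the search space by comparing with the middle element.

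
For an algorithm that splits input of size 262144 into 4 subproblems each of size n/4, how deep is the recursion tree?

For divide and conquer with division factor 4:

Problem sizes at each level:
Level 0: 262144
Level 1: 65536
Level 2: 16384
Level 3: 4096
Level 4: 1024
Level 5: 256
Level 6: 64
Level 7: 16
Level 8: 4
Level 9: 1

The root is level 0 and the size-1 base case is level 9 (the tree spans levels 0 through 9, i.e. 10 levels counting the root), so the depth is the number of divisions: log_4(262144) = 9

The recursion tree depth is log_4(262144) = 9. At each level, the problem size is divided by 4, so it takes 9 divisions to reduce to a base case of size 1. The algorithm makes 4 recursive calls at each level.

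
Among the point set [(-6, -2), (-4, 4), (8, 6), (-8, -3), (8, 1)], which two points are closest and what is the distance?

Computing all pairwise distances among 5 points:

d((-6, -2), (-4, 4)) = 6.3246
d((-6, -2), (8, 6)) = 16.1245
d((-6, -2), (-8, -3)) = 2.2361 <-- minimum
d((-6, -2), (8, 1)) = 14.3178
d((-4, 4), (8, 6)) = 12.1655
d((-4, 4), (-8, -3)) = 8.0623
d((-4, 4), (8, 1)) = 12.3693
d((8, 6), (-8, -3)) = 18.3576
d((8, 6), (8, 1)) = 5.0
d((-8, -3), (8, 1)) = 16.4924

Closest pair: (-6, -2) and (-8, -3) with distance 2.2361

The closest pair is (-6, -2) and (-8, -3) with Euclidean distance 2.2361. For 5 points, brute-force pairwise comparison is shown above. For large n, the divide-and-conquer algorithm (sort by x, recurse on halves, check the dividing strip) achieves O(n log n).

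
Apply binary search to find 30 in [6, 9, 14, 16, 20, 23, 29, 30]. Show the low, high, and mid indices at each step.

Binary search for 30 in [6, 9, 14, 16, 20, 23, 29, 30]:

lo=0, hi=7, mid=3, arr[mid]=16 -> 16 < 30, search right half
lo=4, hi=7, mid=5, arr[mid]=23 -> 23 < 30, search right half
lo=6, hi=7, mid=6, arr[mid]=29 -> 29 < 30, search right half
lo=7, hi=7, mid=7, arr[mid]=30 -> Found target at index 7!

Binary search finds 30 at index 7 after 4 comparisons. The search repeatedly halves the search space by comparing with the middle element.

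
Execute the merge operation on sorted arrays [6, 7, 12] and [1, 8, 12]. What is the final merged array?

Merging process:

Compare 6 vs 1: take 1 from right. Merged: [1]
Compare 6 vs 8: take 6 from left. Merged: [1, 6]
Compare 7 vs 8: take 7 from left. Merged: [1, 6, 7]
Compare 12 vs 8: take 8 from right. Merged: [1, 6, 7, 8]
Compare 12 vs 12: take 12 from left. Merged: [1, 6, 7, 8, 12]
Append remaining from right: [12]. Merged: [1, 6, 7, 8, 12, 12]

Final merged array: [1, 6, 7, 8, 12, 12]
Total comparisons: 5

The merged array is [1, 6, 7, 8, 12, 12], requiring 5 comparisons. The merge step runs in O(n) time where n is the total number of elements.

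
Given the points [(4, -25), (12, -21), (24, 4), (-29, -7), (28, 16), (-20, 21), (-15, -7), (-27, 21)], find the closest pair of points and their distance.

Computing all pairwise distances among 8 points:

d((4, -25), (12, -21)) = 8.9443
d((4, -25), (24, 4)) = 35.2278
d((4, -25), (-29, -7)) = 37.5899
d((4, -25), (28, 16)) = 47.5079
d((4, -25), (-20, 21)) = 51.8845
d((4, -25), (-15, -7)) = 26.1725
d((4, -25), (-27, 21)) = 55.4707
d((12, -21), (24, 4)) = 27.7308
d((12, -21), (-29, -7)) = 43.3244
d((12, -21), (28, 16)) = 40.3113
d((12, -21), (-20, 21)) = 52.8015
d((12, -21), (-15, -7)) = 30.4138
d((12, -21), (-27, 21)) = 57.3149
d((24, 4), (-29, -7)) = 54.1295
d((24, 4), (28, 16)) = 12.6491
d((24, 4), (-20, 21)) = 47.1699
d((24, 4), (-15, -7)) = 40.5216
d((24, 4), (-27, 21)) = 53.7587
d((-29, -7), (28, 16)) = 61.4654
d((-29, -7), (-20, 21)) = 29.4109
d((-29, -7), (-15, -7)) = 14.0
d((-29, -7), (-27, 21)) = 28.0713
d((28, 16), (-20, 21)) = 48.2597
d((28, 16), (-15, -7)) = 48.7647
d((28, 16), (-27, 21)) = 55.2268
d((-20, 21), (-15, -7)) = 28.4429
d((-20, 21), (-27, 21)) = 7.0 <-- minimum
d((-15, -7), (-27, 21)) = 30.4631

Closest pair: (-20, 21) and (-27, 21) with distance 7.0

The closest pair is (-20, 21) and (-27, 21) with Euclidean distance 7.0. For 8 points, brute-force pairwise comparison is shown above. For large n, the divide-and-conquer algorithm (sort by x, recurse on halves, check the dividing strip) achieves O(n log n).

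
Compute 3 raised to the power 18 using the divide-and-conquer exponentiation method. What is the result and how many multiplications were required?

Computing 3^18 by squaring (build up from 3^1; each line after the first costs one multiplication):

3^1 = 3
3^2 = (3^1)^2 = 3^2 = 9
3^4 = (3^2)^2 = 9^2 = 81
3^8 = (3^4)^2 = 81^2 = 6561
3^9 = 3 * 3^8 = 3 * 6561 = 19683
3^18 = (3^9)^2 = 19683^2 = 387420489

Result: 387420489
Multiplications needed: 5 (5 lines after 3^1)

3^18 = 387420489. Using exponentiation by squaring, this requires 5 multiplications. The key idea: if the exponent is even, square the half-power; if odd, multiply by the base once.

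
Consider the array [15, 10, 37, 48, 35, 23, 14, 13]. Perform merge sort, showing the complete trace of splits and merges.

Merge sort trace:

Split: [15, 10, 37, 48, 35, 23, 14, 13] -> [15, 10, 37, 48] and [35, 23, 14, 13]
  Split: [15, 10, 37, 48] -> [15, 10] and [37, 48]
    Split: [15, 10] -> [15] and [10]
    Merge: [15] + [10] -> [10, 15]
    Split: [37, 48] -> [37] and [48]
    Merge: [37] + [48] -> [37, 48]
  Merge: [10, 15] + [37, 48] -> [10, 15, 37, 48]
  Split: [35, 23, 14, 13] -> [35, 23] and [14, 13]
    Split: [35, 23] -> [35] and [23]
    Merge: [35] + [23] -> [23, 35]
    Split: [14, 13] -> [14] and [13]
    Merge: [14] + [13] -> [13, 14]
  Merge: [23, 35] + [13, 14] -> [13, 14, 23, 35]
Merge: [10, 15, 37, 48] + [13, 14, 23, 35] -> [10, 13, 14, 15, 23, 35, 37, 48]

Final sorted array: [10, 13, 14, 15, 23, 35, 37, 48]

The merge sort proceeds by recursively splitting the array and merging sorted halves.
After all merges, the sorted array is [10, 13, 14, 15, 23, 35, 37, 48].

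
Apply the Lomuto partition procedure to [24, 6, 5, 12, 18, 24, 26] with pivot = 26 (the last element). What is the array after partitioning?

Lomuto partition with pivot = 26:

Initial array: [24, 6, 5, 12, 18, 24, 26]

arr[0]=24 <= 26: swap with position 0, array becomes [24, 6, 5, 12, 18, 24, 26]
arr[1]=6 <= 26: swap with position 1, array becomes [24, 6, 5, 12, 18, 24, 26]
arr[2]=5 <= 26: swap with position 2, array becomes [24, 6, 5, 12, 18, 24, 26]
arr[3]=12 <= 26: swap with position 3, array becomes [24, 6, 5, 12, 18, 24, 26]
arr[4]=18 <= 26: swap with position 4, array becomes [24, 6, 5, 12, 18, 24, 26]
arr[5]=24 <= 26: swap with position 5, array becomes [24, 6, 5, 12, 18, 24, 26]

Place pivot at position 6: [24, 6, 5, 12, 18, 24, 26]
Pivot position: 6

After partitioning with pivot 26, the array becomes [24, 6, 5, 12, 18, 24, 26]. The pivot is placed at index 6. All elements to the left of the pivot are <= 26, and all elements to the right are > 26.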